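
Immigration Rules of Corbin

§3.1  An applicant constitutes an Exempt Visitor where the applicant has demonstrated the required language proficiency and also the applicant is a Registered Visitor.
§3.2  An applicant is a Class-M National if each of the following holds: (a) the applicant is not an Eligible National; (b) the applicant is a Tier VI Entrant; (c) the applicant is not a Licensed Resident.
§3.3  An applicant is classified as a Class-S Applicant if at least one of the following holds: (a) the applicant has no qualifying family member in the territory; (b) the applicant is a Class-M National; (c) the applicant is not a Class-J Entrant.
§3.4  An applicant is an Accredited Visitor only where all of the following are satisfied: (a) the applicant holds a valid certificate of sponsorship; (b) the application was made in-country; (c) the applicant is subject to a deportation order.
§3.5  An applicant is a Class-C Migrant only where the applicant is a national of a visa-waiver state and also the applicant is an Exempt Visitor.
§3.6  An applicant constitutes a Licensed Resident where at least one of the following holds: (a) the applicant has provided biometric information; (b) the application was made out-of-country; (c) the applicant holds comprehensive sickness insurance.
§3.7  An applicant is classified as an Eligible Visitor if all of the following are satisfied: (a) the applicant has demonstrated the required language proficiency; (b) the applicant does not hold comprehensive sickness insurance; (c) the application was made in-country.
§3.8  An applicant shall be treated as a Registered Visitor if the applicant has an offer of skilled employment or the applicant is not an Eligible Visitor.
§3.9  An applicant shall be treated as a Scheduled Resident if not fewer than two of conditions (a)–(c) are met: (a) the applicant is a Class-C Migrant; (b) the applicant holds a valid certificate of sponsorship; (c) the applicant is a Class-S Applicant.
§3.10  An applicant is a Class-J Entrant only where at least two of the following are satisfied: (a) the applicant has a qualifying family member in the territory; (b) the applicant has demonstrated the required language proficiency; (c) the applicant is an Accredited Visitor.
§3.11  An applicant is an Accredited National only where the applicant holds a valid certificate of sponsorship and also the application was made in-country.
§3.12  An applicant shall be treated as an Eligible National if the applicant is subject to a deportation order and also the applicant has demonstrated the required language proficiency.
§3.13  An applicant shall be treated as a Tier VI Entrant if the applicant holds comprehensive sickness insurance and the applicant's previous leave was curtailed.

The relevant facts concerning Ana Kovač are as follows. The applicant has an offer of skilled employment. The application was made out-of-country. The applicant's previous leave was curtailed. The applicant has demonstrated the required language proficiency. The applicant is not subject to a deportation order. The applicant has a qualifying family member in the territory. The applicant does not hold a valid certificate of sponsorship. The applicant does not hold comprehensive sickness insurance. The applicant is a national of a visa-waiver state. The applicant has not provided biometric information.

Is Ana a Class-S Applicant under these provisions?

§3.12 — Eligible National: [the applicant is subject to a deportation order? no] AND [the applicant has demonstrated the required language proficiency? yes] → not satisfied.
§3.13 — Tier VI Entrant: [the applicant holds comprehensive sickness insurance? no] AND [the applicant's previous leave was curtailed? yes] → not satisfied.
§3.6 — Licensed Resident: [the applicant has provided biometric information? no] OR [the application was made out-of-country? yes] OR [the applicant holds comprehensive sickness insurance? no] → satisfied.
§3.2 — Class-M National: [not an Eligible National (§3.12)? yes] AND [Tier VI Entrant (§3.13)? no] AND [not a Licensed Resident (§3.6)? no] → not satisfied.
§3.4 — Accredited Visitor: [the applicant holds a valid certificate of sponsorship? no] AND [the application was made in-country? no] AND [the applicant is subject to a deportation order? no] → not satisfied.
§3.10 — Class-J Entrant: the applicant has a qualifying family member in the territory? yes; the applicant has demonstrated the required language proficiency? yes; Accredited Visitor (§3.4)? no — 2 of 3 hold (need ≥2) → satisfied.
§3.3 — Class-S Applicant: [the applicant has no qualifying family member in the territory? no] OR [Class-M National (§3.2)? no] OR [not a Class-J Entrant (§3.10)? no] → not satisfied.

No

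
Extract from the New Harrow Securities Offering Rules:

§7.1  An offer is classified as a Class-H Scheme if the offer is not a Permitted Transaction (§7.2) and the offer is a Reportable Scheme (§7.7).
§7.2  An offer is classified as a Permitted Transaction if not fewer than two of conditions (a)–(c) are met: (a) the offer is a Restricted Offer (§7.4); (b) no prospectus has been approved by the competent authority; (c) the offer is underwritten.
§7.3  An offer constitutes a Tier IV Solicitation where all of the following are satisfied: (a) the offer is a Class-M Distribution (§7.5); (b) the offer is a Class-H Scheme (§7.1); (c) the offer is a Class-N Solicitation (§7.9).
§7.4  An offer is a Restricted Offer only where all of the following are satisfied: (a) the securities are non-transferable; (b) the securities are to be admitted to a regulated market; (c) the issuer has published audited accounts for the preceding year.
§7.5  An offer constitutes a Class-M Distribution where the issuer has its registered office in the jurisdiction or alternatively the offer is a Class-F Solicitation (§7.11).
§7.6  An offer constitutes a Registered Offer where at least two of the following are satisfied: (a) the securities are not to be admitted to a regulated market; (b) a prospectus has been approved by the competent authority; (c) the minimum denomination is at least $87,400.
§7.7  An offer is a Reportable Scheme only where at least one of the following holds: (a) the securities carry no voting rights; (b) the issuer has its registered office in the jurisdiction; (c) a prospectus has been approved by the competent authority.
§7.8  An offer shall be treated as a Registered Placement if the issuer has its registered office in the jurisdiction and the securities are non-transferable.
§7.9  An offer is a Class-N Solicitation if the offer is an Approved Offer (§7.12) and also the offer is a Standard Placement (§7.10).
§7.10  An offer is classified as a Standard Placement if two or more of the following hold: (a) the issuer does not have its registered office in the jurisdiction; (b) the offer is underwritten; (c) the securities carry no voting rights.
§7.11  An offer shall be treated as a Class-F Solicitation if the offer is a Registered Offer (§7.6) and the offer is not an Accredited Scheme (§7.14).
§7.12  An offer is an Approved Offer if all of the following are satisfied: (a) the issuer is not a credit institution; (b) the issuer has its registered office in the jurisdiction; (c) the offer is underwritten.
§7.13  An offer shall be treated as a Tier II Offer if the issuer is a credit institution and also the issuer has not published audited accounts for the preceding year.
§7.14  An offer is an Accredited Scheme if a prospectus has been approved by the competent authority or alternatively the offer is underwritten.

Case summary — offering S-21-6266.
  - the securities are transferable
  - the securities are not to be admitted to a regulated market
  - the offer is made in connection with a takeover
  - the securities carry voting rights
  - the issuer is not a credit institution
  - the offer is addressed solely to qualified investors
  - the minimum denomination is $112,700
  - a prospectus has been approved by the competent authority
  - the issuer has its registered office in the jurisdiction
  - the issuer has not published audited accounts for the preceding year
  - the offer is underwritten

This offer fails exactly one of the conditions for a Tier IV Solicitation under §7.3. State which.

Under §7.6: the securities are not to be admitted to a regulated market? yes; a prospectus has been approved by the competent authority? yes; minimum denomination: $112,700 ≥ $87,400? yes — 3 of 3 hold (need ≥2) → satisfied.
Under §7.14: a prospectus has been approved by the competent authority? yes; or the offer is underwritten? yes. So the offer is an Accredited Scheme.
Under §7.11: Registered Offer (§7.6)? yes; and not an Accredited Scheme (§7.14)? no. So the offer is not a Class-F Solicitation.
Under §7.5: the issuer has its registered office in the jurisdiction? yes; or Class-F Solicitation (§7.11)? no. So the offer is a Class-M Distribution.
Under §7.4: the securities are non-transferable? no; and the securities are to be admitted to a regulated market? no; and the issuer has published audited accounts for the preceding year? no. So the offer is not a Restricted Offer.
Under §7.2: Restricted Offer (§7.4)? no; no prospectus has been approved by the competent authority? no; the offer is underwritten? yes — 1 of 3 hold (need ≥2) → not satisfied.
Under §7.7: the securities carry no voting rights? no; or the issuer has its registered office in the jurisdiction? yes; or a prospectus has been approved by the competent authority? yes. So the offer is a Reportable Scheme.
Under §7.1: not a Permitted Transaction (§7.2)? yes; and Reportable Scheme (§7.7)? yes. So the offer is a Class-H Scheme.
Under §7.12: the issuer is not a credit institution? yes; and the issuer has its registered office in the jurisdiction? yes; and the offer is underwritten? yes. So the offer is an Approved Offer.
Under §7.10: the issuer does not have its registered office in the jurisdiction? no; the offer is underwritten? yes; the securities carry no voting rights? no — 1 of 3 hold (need ≥2) → not satisfied.
Under §7.9: Approved Offer (§7.12)? yes; and Standard Placement (§7.10)? no. So the offer is not a Class-N Solicitation.
Under §7.3: Class-M Distribution (§7.5)? yes; and Class-H Scheme (§7.1)? yes; and Class-N Solicitation (§7.9)? no. So the offer is not a Tier IV Solicitation.

Class-N Solicitation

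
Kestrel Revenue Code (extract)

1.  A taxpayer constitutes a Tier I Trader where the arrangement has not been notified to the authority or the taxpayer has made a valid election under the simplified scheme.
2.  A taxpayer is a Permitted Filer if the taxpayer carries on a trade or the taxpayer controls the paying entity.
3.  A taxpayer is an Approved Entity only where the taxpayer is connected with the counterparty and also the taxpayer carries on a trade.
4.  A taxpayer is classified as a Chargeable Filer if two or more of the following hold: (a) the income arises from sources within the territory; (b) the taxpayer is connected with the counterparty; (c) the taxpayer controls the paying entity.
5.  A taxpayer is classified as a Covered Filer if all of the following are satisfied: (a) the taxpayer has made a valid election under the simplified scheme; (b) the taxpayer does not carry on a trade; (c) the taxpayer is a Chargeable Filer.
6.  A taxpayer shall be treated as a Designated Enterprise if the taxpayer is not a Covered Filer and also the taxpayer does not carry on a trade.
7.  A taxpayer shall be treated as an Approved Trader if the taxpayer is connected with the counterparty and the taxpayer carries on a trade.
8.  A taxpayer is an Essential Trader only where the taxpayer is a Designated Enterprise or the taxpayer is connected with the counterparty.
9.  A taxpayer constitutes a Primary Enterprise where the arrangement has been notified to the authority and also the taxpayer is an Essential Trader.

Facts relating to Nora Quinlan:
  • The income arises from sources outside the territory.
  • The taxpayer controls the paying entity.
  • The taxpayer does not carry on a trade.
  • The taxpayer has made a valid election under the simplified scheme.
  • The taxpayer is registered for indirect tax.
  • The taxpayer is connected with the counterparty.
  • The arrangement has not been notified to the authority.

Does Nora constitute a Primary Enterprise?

No

paragraph 4 — Chargeable Filer: the income arises from sources within the territory? no; the taxpayer is connected with the counterparty? yes; the taxpayer controls the paying entity? yes — 2 of 3 hold (need ≥2) → satisfied.
paragraph 5 — Covered Filer: [the taxpayer has made a valid election under the simplified scheme? yes] AND [the taxpayer does not carry on a trade? yes] AND [Chargeable Filer (paragraph 4)? yes] → satisfied.
paragraph 6 — Designated Enterprise: [not a Covered Filer (paragraph 5)? no] AND [the taxpayer does not carry on a trade? yes] → not satisfied.
paragraph 8 — Essential Trader: [Designated Enterprise (paragraph 6)? no] OR [the taxpayer is connected with the counterparty? yes] → satisfied.
paragraph 9 — Primary Enterprise: [the arrangement has been notified to the authority? no] AND [Essential Trader (paragraph 8)? yes] → not satisfied.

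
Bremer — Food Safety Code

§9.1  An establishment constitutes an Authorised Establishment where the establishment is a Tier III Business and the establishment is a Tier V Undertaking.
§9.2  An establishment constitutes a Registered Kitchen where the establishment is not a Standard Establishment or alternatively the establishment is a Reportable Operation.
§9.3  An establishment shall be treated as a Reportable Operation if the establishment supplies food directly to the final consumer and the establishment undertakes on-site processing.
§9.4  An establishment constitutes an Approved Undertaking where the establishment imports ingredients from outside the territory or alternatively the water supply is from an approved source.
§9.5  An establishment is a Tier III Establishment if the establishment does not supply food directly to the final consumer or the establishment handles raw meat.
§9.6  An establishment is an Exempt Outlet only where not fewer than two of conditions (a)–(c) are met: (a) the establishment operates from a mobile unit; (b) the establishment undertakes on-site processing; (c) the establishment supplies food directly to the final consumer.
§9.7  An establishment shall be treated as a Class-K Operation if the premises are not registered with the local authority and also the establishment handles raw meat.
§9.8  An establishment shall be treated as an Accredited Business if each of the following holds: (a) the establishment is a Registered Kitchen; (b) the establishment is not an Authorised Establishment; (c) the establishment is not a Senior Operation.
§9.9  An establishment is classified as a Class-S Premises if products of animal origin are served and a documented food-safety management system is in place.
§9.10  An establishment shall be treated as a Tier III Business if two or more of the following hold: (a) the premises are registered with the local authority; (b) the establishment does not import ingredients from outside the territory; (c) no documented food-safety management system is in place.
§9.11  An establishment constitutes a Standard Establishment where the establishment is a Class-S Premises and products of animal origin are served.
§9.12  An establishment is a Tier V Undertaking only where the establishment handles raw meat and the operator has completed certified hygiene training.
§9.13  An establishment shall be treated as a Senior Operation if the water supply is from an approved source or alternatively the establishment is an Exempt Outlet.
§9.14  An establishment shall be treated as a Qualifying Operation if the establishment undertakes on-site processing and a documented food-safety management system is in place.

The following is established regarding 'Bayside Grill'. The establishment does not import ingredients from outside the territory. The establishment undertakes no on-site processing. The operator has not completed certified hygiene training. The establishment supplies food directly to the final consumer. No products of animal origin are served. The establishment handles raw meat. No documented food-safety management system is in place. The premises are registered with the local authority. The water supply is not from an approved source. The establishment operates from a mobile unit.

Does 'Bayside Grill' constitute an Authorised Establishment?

§9.10 — Tier III Business: the premises are registered with the local authority? yes; the establishment does not import ingredients from outside the territory? yes; no documented food-safety management system is in place? yes — 3 of 3 hold (need ≥2) → satisfied.
§9.12 — Tier V Undertaking: [the establishment handles raw meat? yes] AND [the operator has completed certified hygiene training? no] → not satisfied.
§9.1 — Authorised Establishment: [Tier III Business (§9.10)? yes] AND [Tier V Undertaking (§9.12)? no] → not satisfied.

No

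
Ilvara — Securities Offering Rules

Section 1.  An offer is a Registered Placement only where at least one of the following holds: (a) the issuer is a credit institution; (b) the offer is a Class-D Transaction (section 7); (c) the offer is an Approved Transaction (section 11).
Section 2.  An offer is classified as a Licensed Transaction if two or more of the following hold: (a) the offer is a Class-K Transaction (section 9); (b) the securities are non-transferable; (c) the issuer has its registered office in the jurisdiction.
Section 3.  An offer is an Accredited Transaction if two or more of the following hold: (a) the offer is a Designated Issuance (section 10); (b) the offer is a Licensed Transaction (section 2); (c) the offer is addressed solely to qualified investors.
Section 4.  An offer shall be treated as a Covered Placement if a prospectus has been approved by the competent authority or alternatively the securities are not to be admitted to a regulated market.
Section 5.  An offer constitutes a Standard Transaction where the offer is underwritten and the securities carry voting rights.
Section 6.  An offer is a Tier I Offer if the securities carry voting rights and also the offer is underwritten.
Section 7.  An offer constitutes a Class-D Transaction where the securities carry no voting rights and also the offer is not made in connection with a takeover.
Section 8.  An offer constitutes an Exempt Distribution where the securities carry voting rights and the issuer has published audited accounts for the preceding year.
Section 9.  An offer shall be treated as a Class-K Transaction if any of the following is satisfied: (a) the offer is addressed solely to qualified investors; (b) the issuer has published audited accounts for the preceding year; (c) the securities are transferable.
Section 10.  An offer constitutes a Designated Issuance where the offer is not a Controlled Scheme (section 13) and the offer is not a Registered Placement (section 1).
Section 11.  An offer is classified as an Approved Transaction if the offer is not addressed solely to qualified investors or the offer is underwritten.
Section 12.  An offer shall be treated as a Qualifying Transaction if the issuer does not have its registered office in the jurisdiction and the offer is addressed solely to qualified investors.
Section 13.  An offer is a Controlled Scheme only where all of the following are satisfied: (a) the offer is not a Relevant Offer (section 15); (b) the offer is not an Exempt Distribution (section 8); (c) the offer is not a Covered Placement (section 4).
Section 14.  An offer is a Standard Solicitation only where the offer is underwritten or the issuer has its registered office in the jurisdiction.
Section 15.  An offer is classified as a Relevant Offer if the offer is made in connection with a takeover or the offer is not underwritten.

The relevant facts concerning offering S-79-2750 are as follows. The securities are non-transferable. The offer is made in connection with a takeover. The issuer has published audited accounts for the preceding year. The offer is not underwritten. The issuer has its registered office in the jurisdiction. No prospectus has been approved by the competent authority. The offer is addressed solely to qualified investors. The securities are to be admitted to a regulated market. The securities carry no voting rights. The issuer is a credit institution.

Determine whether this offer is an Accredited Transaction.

Yes

section 15 — Relevant Offer: [the offer is made in connection with a takeover? yes] OR [the offer is not underwritten? yes] → satisfied.
section 8 — Exempt Distribution: [the securities carry voting rights? no] AND [the issuer has published audited accounts for the preceding year? yes] → not satisfied.
section 4 — Covered Placement: [a prospectus has been approved by the competent authority? no] OR [the securities are not to be admitted to a regulated market? no] → not satisfied.
section 13 — Controlled Scheme: [not a Relevant Offer (section 15)? no] AND [not an Exempt Distribution (section 8)? yes] AND [not a Covered Placement (section 4)? yes] → not satisfied.
section 7 — Class-D Transaction: [the securities carry no voting rights? yes] AND [the offer is not made in connection with a takeover? no] → not satisfied.
section 11 — Approved Transaction: [the offer is not addressed solely to qualified investors? no] OR [the offer is underwritten? no] → not satisfied.
section 1 — Registered Placement: [the issuer is a credit institution? yes] OR [Class-D Transaction (section 7)? no] OR [Approved Transaction (section 11)? no] → satisfied.
section 10 — Designated Issuance: [not a Controlled Scheme (section 13)? yes] AND [not a Registered Placement (section 1)? no] → not satisfied.
section 9 — Class-K Transaction: [the offer is addressed solely to qualified investors? yes] OR [the issuer has published audited accounts for the preceding year? yes] OR [the securities are transferable? no] → satisfied.
section 2 — Licensed Transaction: Class-K Transaction (section 9)? yes; the securities are non-transferable? yes; the issuer has its registered office in the jurisdiction? yes — 3 of 3 hold (need ≥2) → satisfied.
section 3 — Accredited Transaction: Designated Issuance (section 10)? no; Licensed Transaction (section 2)? yes; the offer is addressed solely to qualified investors? yes — 2 of 3 hold (need ≥2) → satisfied.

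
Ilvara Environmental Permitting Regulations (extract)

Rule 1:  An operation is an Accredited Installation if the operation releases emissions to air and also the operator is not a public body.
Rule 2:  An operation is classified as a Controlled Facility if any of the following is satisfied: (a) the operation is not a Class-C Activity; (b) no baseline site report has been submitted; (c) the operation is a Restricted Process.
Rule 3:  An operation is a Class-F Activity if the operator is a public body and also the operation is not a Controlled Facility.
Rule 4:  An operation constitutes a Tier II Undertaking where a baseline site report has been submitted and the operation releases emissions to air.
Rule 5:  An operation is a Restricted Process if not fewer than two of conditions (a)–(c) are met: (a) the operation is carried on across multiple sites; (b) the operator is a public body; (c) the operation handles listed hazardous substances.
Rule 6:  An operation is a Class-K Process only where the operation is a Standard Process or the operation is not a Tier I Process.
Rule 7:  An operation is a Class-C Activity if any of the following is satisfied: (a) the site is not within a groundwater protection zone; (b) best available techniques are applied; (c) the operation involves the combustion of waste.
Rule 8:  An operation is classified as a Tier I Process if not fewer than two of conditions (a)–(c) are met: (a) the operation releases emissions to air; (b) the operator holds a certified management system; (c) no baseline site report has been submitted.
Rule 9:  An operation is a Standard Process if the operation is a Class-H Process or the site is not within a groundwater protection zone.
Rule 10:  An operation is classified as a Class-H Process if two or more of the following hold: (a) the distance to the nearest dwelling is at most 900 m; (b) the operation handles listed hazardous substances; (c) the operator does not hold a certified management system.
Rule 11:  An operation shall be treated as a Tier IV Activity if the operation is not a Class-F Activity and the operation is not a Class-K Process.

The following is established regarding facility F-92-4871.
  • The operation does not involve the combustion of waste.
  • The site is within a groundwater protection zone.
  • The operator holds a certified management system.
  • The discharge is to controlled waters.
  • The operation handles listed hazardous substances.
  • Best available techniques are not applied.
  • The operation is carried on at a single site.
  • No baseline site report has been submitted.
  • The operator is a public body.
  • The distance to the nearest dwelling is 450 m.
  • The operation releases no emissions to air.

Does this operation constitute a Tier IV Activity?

rule 7 — Class-C Activity: [the site is not within a groundwater protection zone? no] OR [best available techniques are applied? no] OR [the operation involves the combustion of waste? no] → not satisfied.
rule 5 — Restricted Process: the operation is carried on across multiple sites? no; the operator is a public body? yes; the operation handles listed hazardous substances? yes — 2 of 3 hold (need ≥2) → satisfied.
rule 2 — Controlled Facility: [not a Class-C Activity (rule 7)? yes] OR [no baseline site report has been submitted? yes] OR [Restricted Process (rule 5)? yes] → satisfied.
rule 3 — Class-F Activity: [the operator is a public body? yes] AND [not a Controlled Facility (rule 2)? no] → not satisfied.
rule 10 — Class-H Process: distance to the nearest dwelling: 450 m ≤ 900 m? yes; the operation handles listed hazardous substances? yes; the operator does not hold a certified management system? no — 2 of 3 hold (need ≥2) → satisfied.
rule 9 — Standard Process: [Class-H Process (rule 10)? yes] OR [the site is not within a groundwater protection zone? no] → satisfied.
rule 8 — Tier I Process: the operation releases emissions to air? no; the operator holds a certified management system? yes; no baseline site report has been submitted? yes — 2 of 3 hold (need ≥2) → satisfied.
rule 6 — Class-K Process: [Standard Process (rule 9)? yes] OR [not a Tier I Process (rule 8)? no] → satisfied.
rule 11 — Tier IV Activity: [not a Class-F Activity (rule 3)? yes] AND [not a Class-K Process (rule 6)? no] → not satisfied.

No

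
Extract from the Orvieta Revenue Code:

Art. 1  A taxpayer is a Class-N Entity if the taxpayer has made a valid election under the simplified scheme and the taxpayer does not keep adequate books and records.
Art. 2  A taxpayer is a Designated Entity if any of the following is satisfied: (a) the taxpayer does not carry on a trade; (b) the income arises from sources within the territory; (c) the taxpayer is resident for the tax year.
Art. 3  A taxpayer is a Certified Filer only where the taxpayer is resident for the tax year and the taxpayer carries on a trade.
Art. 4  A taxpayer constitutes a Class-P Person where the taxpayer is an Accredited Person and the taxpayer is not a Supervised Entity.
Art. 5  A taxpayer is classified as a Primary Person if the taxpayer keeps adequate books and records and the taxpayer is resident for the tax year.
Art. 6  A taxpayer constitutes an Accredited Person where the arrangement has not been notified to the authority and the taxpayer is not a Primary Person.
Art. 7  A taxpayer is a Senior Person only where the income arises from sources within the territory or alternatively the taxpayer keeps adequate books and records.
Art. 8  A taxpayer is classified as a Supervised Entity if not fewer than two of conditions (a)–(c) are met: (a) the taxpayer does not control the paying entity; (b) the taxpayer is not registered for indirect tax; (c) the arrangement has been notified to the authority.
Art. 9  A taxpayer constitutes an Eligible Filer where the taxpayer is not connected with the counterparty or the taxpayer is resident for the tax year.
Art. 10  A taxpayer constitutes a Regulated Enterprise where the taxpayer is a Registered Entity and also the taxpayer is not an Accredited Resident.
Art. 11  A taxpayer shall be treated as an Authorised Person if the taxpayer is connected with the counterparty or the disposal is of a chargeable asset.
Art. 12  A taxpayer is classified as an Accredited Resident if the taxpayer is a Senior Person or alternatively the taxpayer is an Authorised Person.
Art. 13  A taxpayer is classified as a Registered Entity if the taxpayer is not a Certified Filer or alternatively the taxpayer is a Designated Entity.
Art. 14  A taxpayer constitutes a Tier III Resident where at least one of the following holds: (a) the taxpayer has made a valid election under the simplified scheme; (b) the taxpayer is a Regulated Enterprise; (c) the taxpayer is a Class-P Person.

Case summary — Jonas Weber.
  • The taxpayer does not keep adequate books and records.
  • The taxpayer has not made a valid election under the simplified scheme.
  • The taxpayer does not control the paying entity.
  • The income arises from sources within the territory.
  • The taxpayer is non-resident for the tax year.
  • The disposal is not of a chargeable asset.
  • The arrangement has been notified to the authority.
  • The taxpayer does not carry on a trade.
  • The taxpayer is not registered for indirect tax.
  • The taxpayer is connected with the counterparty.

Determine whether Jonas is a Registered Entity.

article 3 — Certified Filer: [the taxpayer is resident for the tax year? no] AND [the taxpayer carries on a trade? no] → not satisfied.
article 2 — Designated Entity: [the taxpayer does not carry on a trade? yes] OR [the income arises from sources within the territory? yes] OR [the taxpayer is resident for the tax year? no] → satisfied.
article 13 — Registered Entity: [not a Certified Filer (article 3)? yes] OR [Designated Entity (article 2)? yes] → satisfied.

Yes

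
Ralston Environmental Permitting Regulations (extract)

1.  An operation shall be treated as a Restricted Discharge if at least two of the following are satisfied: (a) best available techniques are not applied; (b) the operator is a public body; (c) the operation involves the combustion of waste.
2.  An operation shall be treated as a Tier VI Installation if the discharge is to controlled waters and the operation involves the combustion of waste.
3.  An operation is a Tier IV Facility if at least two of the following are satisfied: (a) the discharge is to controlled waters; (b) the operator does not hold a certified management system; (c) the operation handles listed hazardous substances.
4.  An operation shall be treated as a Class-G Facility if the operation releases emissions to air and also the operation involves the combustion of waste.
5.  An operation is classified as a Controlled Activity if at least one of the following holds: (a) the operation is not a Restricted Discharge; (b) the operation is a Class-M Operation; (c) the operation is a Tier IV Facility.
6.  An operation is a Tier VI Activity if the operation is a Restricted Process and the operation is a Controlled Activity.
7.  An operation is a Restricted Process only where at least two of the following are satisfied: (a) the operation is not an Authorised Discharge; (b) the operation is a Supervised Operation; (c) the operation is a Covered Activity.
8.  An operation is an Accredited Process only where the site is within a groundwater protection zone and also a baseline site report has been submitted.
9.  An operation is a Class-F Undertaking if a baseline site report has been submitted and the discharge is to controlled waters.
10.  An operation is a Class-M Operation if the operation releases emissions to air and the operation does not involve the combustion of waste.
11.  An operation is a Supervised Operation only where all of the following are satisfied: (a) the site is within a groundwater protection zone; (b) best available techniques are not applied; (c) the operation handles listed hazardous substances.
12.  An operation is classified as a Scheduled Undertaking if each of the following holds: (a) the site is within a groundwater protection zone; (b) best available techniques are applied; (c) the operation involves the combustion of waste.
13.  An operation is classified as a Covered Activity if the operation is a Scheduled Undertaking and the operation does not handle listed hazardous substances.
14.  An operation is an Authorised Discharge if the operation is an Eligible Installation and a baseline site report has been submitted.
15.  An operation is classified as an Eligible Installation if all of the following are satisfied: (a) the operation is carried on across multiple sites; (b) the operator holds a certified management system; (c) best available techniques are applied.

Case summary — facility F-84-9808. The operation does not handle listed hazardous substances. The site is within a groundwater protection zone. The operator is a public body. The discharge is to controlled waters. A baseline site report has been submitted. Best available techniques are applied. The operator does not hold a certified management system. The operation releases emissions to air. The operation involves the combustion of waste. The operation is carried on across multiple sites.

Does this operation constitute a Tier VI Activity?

Yes

paragraph 15 — Eligible Installation: [the operation is carried on across multiple sites? yes] AND [the operator holds a certified management system? no] AND [best available techniques are applied? yes] → not satisfied.
paragraph 14 — Authorised Discharge: [Eligible Installation (paragraph 15)? no] AND [a baseline site report has been submitted? yes] → not satisfied.
paragraph 11 — Supervised Operation: [the site is within a groundwater protection zone? yes] AND [best available techniques are not applied? no] AND [the operation handles listed hazardous substances? no] → not satisfied.
paragraph 12 — Scheduled Undertaking: [the site is within a groundwater protection zone? yes] AND [best available techniques are applied? yes] AND [the operation involves the combustion of waste? yes] → satisfied.
paragraph 13 — Covered Activity: [Scheduled Undertaking (paragraph 12)? yes] AND [the operation does not handle listed hazardous substances? yes] → satisfied.
paragraph 7 — Restricted Process: not an Authorised Discharge (paragraph 14)? yes; Supervised Operation (paragraph 11)? no; Covered Activity (paragraph 13)? yes — 2 of 3 hold (need ≥2) → satisfied.
paragraph 1 — Restricted Discharge: best available techniques are not applied? no; the operator is a public body? yes; the operation involves the combustion of waste? yes — 2 of 3 hold (need ≥2) → satisfied.
paragraph 10 — Class-M Operation: [the operation releases emissions to air? yes] AND [the operation does not involve the combustion of waste? no] → not satisfied.
paragraph 3 — Tier IV Facility: the discharge is to controlled waters? yes; the operator does not hold a certified management system? yes; the operation handles listed hazardous substances? no — 2 of 3 hold (need ≥2) → satisfied.
paragraph 5 — Controlled Activity: [not a Restricted Discharge (paragraph 1)? no] OR [Class-M Operation (paragraph 10)? no] OR [Tier IV Facility (paragraph 3)? yes] → satisfied.
paragraph 6 — Tier VI Activity: [Restricted Process (paragraph 7)? yes] AND [Controlled Activity (paragraph 5)? yes] → satisfied.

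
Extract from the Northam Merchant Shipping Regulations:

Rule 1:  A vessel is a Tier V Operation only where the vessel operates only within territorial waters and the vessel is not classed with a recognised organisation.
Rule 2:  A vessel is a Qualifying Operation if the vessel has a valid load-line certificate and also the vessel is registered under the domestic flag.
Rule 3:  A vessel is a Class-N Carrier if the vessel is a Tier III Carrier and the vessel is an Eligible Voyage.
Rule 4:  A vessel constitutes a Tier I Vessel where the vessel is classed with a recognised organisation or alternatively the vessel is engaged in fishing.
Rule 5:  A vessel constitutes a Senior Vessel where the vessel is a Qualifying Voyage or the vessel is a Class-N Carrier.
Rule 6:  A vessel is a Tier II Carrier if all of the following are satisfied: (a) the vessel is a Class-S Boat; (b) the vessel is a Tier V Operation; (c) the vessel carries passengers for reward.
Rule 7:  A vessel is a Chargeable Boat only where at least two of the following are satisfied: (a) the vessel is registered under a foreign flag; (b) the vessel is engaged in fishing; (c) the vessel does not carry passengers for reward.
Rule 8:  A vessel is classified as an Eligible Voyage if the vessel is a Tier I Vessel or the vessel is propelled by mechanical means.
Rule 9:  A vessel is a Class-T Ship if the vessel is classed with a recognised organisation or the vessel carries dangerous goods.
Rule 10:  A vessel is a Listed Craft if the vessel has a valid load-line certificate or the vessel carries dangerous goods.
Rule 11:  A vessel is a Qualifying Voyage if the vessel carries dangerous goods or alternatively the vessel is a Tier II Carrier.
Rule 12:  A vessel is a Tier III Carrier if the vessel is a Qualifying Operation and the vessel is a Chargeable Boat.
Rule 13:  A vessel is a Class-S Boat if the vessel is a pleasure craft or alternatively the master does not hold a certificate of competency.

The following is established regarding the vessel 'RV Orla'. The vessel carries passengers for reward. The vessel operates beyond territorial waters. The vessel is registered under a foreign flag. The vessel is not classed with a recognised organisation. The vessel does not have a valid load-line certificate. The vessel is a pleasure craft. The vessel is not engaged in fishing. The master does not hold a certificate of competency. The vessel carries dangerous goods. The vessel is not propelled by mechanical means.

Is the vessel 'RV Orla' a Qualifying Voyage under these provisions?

rule 13 — Class-S Boat: [the vessel is a pleasure craft? yes] OR [the master does not hold a certificate of competency? yes] → satisfied.
rule 1 — Tier V Operation: [the vessel operates only within territorial waters? no] AND [the vessel is not classed with a recognised organisation? yes] → not satisfied.
rule 6 — Tier II Carrier: [Class-S Boat (rule 13)? yes] AND [Tier V Operation (rule 1)? no] AND [the vessel carries passengers for reward? yes] → not satisfied.
rule 11 — Qualifying Voyage: [the vessel carries dangerous goods? yes] OR [Tier II Carrier (rule 6)? no] → satisfied.

Yes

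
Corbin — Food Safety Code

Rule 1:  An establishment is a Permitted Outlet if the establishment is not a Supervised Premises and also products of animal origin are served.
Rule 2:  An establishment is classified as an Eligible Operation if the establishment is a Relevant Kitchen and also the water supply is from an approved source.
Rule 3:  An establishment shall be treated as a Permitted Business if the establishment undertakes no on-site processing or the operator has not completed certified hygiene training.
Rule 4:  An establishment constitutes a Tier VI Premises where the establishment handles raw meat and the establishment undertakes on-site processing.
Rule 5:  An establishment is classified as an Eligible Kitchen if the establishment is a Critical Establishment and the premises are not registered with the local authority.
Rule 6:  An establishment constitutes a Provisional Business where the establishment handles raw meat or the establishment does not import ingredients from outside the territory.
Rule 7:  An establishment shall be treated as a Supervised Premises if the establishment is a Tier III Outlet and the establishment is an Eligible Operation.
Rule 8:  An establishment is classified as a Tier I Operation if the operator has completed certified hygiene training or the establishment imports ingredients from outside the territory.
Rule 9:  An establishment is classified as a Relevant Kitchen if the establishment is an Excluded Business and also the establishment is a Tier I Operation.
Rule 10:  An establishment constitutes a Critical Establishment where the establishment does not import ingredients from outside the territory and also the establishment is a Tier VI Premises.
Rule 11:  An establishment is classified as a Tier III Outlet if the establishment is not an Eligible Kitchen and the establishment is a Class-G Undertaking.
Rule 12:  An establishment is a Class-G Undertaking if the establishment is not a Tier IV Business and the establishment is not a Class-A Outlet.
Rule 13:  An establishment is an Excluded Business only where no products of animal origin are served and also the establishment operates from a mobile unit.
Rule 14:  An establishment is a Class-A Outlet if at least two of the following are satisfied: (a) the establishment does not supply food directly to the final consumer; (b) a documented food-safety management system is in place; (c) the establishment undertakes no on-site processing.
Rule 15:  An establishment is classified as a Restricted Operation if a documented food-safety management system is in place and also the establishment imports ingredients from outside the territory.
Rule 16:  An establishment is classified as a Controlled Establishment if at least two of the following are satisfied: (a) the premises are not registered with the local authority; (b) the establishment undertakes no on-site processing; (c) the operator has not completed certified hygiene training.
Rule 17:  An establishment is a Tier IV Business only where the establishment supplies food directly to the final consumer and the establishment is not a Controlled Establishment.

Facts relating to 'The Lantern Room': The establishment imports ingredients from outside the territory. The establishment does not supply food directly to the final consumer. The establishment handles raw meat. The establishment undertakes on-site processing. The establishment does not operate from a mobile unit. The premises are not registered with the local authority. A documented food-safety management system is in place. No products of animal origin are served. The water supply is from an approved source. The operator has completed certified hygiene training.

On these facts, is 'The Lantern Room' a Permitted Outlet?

No

rule 4 — Tier VI Premises: [the establishment handles raw meat? yes] AND [the establishment undertakes on-site processing? yes] → satisfied.
rule 10 — Critical Establishment: [the establishment does not import ingredients from outside the territory? no] AND [Tier VI Premises (rule 4)? yes] → not satisfied.
rule 5 — Eligible Kitchen: [Critical Establishment (rule 10)? no] AND [the premises are not registered with the local authority? yes] → not satisfied.
rule 16 — Controlled Establishment: the premises are not registered with the local authority? yes; the establishment undertakes no on-site processing? no; the operator has not completed certified hygiene training? no — 1 of 3 hold (need ≥2) → not satisfied.
rule 17 — Tier IV Business: [the establishment supplies food directly to the final consumer? no] AND [not a Controlled Establishment (rule 16)? yes] → not satisfied.
rule 14 — Class-A Outlet: the establishment does not supply food directly to the final consumer? yes; a documented food-safety management system is in place? yes; the establishment undertakes no on-site processing? no — 2 of 3 hold (need ≥2) → satisfied.
rule 12 — Class-G Undertaking: [not a Tier IV Business (rule 17)? yes] AND [not a Class-A Outlet (rule 14)? no] → not satisfied.
rule 11 — Tier III Outlet: [not an Eligible Kitchen (rule 5)? yes] AND [Class-G Undertaking (rule 12)? no] → not satisfied.
rule 13 — Excluded Business: [no products of animal origin are served? yes] AND [the establishment operates from a mobile unit? no] → not satisfied.
rule 8 — Tier I Operation: [the operator has completed certified hygiene training? yes] OR [the establishment imports ingredients from outside the territory? yes] → satisfied.
rule 9 — Relevant Kitchen: [Excluded Business (rule 13)? no] AND [Tier I Operation (rule 8)? yes] → not satisfied.
rule 2 — Eligible Operation: [Relevant Kitchen (rule 9)? no] AND [the water supply is from an approved source? yes] → not satisfied.
rule 7 — Supervised Premises: [Tier III Outlet (rule 11)? no] AND [Eligible Operation (rule 2)? no] → not satisfied.
rule 1 — Permitted Outlet: [not a Supervised Premises (rule 7)? yes] AND [products of animal origin are served? no] → not satisfied.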